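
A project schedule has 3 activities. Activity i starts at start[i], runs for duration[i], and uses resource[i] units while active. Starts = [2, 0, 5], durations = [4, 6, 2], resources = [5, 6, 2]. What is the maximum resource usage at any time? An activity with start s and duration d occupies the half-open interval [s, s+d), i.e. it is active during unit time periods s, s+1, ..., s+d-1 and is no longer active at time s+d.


Each activity i is active on [start_i, start_i + duration_i).
Compute total resource usage per time slot:
  t=0: active resources = [6], total = 6
  t=1: active resources = [6], total = 6
  t=2: active resources = [5, 6], total = 11
  t=3: active resources = [5, 6], total = 11
  t=4: active resources = [5, 6], total = 11
  t=5: active resources = [5, 6, 2], total = 13
  t=6: active resources = [2], total = 2
Peak resource demand = 13

13


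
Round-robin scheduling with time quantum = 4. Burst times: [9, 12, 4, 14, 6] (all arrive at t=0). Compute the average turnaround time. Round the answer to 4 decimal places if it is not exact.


Time quantum = 4
Execution trace:
  J1 runs 4 units, time = 4
  J2 runs 4 units, time = 8
  J3 runs 4 units, time = 12
  J4 runs 4 units, time = 16
  J5 runs 4 units, time = 20
  J1 runs 4 units, time = 24
  J2 runs 4 units, time = 28
  J4 runs 4 units, time = 32
  J5 runs 2 units, time = 34
  J1 runs 1 units, time = 35
  J2 runs 4 units, time = 39
  J4 runs 4 units, time = 43
  J4 runs 2 units, time = 45
Finish times: [35, 39, 12, 45, 34]
Average turnaround = 165/5 = 33.0

33.0


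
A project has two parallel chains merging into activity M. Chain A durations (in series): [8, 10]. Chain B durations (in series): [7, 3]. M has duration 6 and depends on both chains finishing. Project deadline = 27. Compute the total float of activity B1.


Forward pass: ES(B1) = sum of predecessors on chain B = 0
EF = ES + duration = 0 + 7 = 7
Backward pass: LF(M) = deadline = 27; LS(M) = 27 - 6 = 21
LF(B1) = LS(M) - sum(successors on chain B) = 21 - 3 = 18
LS = LF - duration = 18 - 7 = 11
Total float = LS - ES = 11 - 0 = 11

11


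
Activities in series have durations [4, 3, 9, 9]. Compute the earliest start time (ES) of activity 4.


Activity 4 starts after activities 1 through 3 complete.
Predecessor durations: [4, 3, 9]
ES = 4 + 3 + 9 = 16

16


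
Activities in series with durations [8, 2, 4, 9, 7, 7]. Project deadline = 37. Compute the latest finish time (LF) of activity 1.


LF(activity 1) = deadline - sum of successor durations
Successors: activities 2 through 6 with durations [2, 4, 9, 7, 7]
Sum of successor durations = 29
LF = 37 - 29 = 8

8


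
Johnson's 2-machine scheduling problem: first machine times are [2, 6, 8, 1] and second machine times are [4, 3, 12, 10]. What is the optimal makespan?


Apply Johnson's rule:
  Group 1 (a <= b): [(4, 1, 10), (1, 2, 4), (3, 8, 12)]
  Group 2 (a > b): [(2, 6, 3)]
Optimal job order: [4, 1, 3, 2]
Schedule:
  Job 4: M1 done at 1, M2 done at 11
  Job 1: M1 done at 3, M2 done at 15
  Job 3: M1 done at 11, M2 done at 27
  Job 2: M1 done at 17, M2 done at 30
Makespan = 30

30


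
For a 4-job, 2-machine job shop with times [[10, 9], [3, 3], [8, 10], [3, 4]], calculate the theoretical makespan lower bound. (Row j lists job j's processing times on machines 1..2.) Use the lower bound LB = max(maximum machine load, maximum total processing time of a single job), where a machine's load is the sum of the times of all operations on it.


Machine loads:
  Machine 1: 10 + 3 + 8 + 3 = 24
  Machine 2: 9 + 3 + 10 + 4 = 26
Max machine load = 26
Job totals:
  Job 1: 19
  Job 2: 6
  Job 3: 18
  Job 4: 7
Max job total = 19
Lower bound = max(26, 19) = 26

26


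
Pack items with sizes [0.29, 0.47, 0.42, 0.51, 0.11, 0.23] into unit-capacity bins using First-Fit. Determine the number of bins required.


Place items sequentially using First-Fit:
  Item 0.29 -> new Bin 1
  Item 0.47 -> Bin 1 (now 0.76)
  Item 0.42 -> new Bin 2
  Item 0.51 -> Bin 2 (now 0.93)
  Item 0.11 -> Bin 1 (now 0.87)
  Item 0.23 -> new Bin 3
Total bins used = 3

3


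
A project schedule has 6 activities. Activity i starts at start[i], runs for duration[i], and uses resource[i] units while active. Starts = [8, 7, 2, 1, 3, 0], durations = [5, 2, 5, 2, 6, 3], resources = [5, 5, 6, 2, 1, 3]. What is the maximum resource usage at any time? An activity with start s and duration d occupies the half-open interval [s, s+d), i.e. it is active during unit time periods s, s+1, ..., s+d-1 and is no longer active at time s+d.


Each activity i is active on [start_i, start_i + duration_i).
Compute total resource usage per time slot:
  t=0: active resources = [3], total = 3
  t=1: active resources = [2, 3], total = 5
  t=2: active resources = [6, 2, 3], total = 11
  t=3: active resources = [6, 1], total = 7
  t=4: active resources = [6, 1], total = 7
  t=5: active resources = [6, 1], total = 7
  t=6: active resources = [6, 1], total = 7
  t=7: active resources = [5, 1], total = 6
  t=8: active resources = [5, 5, 1], total = 11
  t=9: active resources = [5], total = 5
  t=10: active resources = [5], total = 5
  t=11: active resources = [5], total = 5
  t=12: active resources = [5], total = 5
Peak resource demand = 11

11


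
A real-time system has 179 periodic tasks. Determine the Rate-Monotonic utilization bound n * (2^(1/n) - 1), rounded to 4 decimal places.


Compute 2^(1/179) = 1.0038798378
Subtract 1: 1.0038798378 - 1 = 0.0038798378
Multiply by n: 179 * 0.0038798378 = 0.6944909662
Round to 4 dp: 0.6945

0.6945


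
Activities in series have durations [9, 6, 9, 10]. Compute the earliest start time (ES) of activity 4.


Activity 4 starts after activities 1 through 3 complete.
Predecessor durations: [9, 6, 9]
ES = 9 + 6 + 9 = 24

24


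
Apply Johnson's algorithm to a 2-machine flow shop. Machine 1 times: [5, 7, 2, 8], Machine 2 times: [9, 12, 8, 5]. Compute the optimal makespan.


Apply Johnson's rule:
  Group 1 (a <= b): [(3, 2, 8), (1, 5, 9), (2, 7, 12)]
  Group 2 (a > b): [(4, 8, 5)]
Optimal job order: [3, 1, 2, 4]
Schedule:
  Job 3: M1 done at 2, M2 done at 10
  Job 1: M1 done at 7, M2 done at 19
  Job 2: M1 done at 14, M2 done at 31
  Job 4: M1 done at 22, M2 done at 36
Makespan = 36

36


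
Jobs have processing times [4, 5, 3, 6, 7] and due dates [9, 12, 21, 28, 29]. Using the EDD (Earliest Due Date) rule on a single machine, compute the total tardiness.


Sort by due date (EDD order): [(4, 9), (5, 12), (3, 21), (6, 28), (7, 29)]
Compute completion times and tardiness:
  Job 1: p=4, d=9, C=4, tardiness=max(0,4-9)=0
  Job 2: p=5, d=12, C=9, tardiness=max(0,9-12)=0
  Job 3: p=3, d=21, C=12, tardiness=max(0,12-21)=0
  Job 4: p=6, d=28, C=18, tardiness=max(0,18-28)=0
  Job 5: p=7, d=29, C=25, tardiness=max(0,25-29)=0
Total tardiness = 0

0


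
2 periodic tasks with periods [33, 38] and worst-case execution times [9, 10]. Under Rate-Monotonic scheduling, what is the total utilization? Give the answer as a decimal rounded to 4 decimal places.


Compute individual utilizations (exact fractions):
  Task 1: C/T = 9/33 = 3/11 (approx. 0.2727)
  Task 2: C/T = 10/38 = 5/19 (approx. 0.2632)
Total utilization U = 3/11 + 5/19 = 112/209
Rounded to 4 decimal places: U = 0.5359
RM (Liu & Layland) bound for 2 tasks = 0.828427; compare with U = 112/209 (approx. 0.535885)
U <= bound, so schedulable by RM sufficient condition.

0.5359


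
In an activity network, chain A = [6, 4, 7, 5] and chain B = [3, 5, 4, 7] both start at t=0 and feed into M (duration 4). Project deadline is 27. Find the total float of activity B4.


Forward pass: ES(B4) = sum of predecessors on chain B = 12
EF = ES + duration = 12 + 7 = 19
Backward pass: LF(M) = deadline = 27; LS(M) = 27 - 4 = 23
LF(B4) = LS(M) - sum(successors on chain B) = 23 - 0 = 23
LS = LF - duration = 23 - 7 = 16
Total float = LS - ES = 16 - 12 = 4

4


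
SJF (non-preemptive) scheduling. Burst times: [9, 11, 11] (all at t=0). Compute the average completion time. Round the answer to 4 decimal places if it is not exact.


SJF order (ascending): [9, 11, 11]
Completion times:
  Job 1: burst=9, C=9
  Job 2: burst=11, C=20
  Job 3: burst=11, C=31
Average completion = 60/3 = 20.0

20.0


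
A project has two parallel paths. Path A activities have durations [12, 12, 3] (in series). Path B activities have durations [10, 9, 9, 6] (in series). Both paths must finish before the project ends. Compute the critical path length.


Path A total = 12 + 12 + 3 = 27
Path B total = 10 + 9 + 9 + 6 = 34
Critical path = longest path = max(27, 34) = 34

34


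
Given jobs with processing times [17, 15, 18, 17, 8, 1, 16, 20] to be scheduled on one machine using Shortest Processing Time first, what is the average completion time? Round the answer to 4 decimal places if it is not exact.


Sort jobs by processing time (SPT order): [1, 8, 15, 16, 17, 17, 18, 20]
Compute completion times sequentially:
  Job 1: processing = 1, completes at 1
  Job 2: processing = 8, completes at 9
  Job 3: processing = 15, completes at 24
  Job 4: processing = 16, completes at 40
  Job 5: processing = 17, completes at 57
  Job 6: processing = 17, completes at 74
  Job 7: processing = 18, completes at 92
  Job 8: processing = 20, completes at 112
Sum of completion times = 409
Average completion time = 409/8 = 51.125

51.125


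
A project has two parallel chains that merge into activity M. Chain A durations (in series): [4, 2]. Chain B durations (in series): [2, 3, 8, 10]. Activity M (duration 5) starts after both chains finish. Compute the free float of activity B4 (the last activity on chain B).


ES(B4) = sum of predecessors on chain B = 13
EF(B4) = ES + duration = 13 + 10 = 23
Successor of B4 is M. ES(M) = max(sum(A), sum(B)) = max(6, 23) = 23
Free float = ES(successor) - EF(current) = 23 - 23 = 0

0


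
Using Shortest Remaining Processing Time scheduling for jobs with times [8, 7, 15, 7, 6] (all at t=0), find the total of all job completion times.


Since all jobs arrive at t=0, SRPT equals SPT ordering.
SPT order: [6, 7, 7, 8, 15]
Completion times:
  Job 1: p=6, C=6
  Job 2: p=7, C=13
  Job 3: p=7, C=20
  Job 4: p=8, C=28
  Job 5: p=15, C=43
Total completion time = 6 + 13 + 20 + 28 + 43 = 110

110


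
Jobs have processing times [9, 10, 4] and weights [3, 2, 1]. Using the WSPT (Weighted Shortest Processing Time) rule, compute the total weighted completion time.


Compute p/w ratios and sort ascending (WSPT): [(9, 3), (4, 1), (10, 2)]
Compute weighted completion times:
  Job (p=9,w=3): C=9, w*C=3*9=27
  Job (p=4,w=1): C=13, w*C=1*13=13
  Job (p=10,w=2): C=23, w*C=2*23=46
Total weighted completion time = 86

86


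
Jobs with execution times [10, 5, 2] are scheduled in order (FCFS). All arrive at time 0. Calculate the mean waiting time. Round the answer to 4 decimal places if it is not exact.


FCFS order (as given): [10, 5, 2]
Waiting times:
  Job 1: wait = 0
  Job 2: wait = 10
  Job 3: wait = 15
Sum of waiting times = 25
Average waiting time = 25/3 = 8.3333

8.3333


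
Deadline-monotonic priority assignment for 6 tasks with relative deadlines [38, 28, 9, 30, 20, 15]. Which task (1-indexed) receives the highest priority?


Sort tasks by relative deadline (ascending):
  Task 3: deadline = 9
  Task 6: deadline = 15
  Task 5: deadline = 20
  Task 2: deadline = 28
  Task 4: deadline = 30
  Task 1: deadline = 38
Priority order (highest first): [3, 6, 5, 2, 4, 1]
Highest priority task = 3

3


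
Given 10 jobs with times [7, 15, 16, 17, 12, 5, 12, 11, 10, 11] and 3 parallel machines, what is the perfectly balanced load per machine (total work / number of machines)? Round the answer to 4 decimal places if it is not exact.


Total processing time = 7 + 15 + 16 + 17 + 12 + 5 + 12 + 11 + 10 + 11 = 116
Number of machines = 3
Ideal balanced load = 116 / 3 = 38.6667

38.6667


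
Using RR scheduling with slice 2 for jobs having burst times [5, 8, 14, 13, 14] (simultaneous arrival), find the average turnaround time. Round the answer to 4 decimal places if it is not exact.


Time quantum = 2
Execution trace:
  J1 runs 2 units, time = 2
  J2 runs 2 units, time = 4
  J3 runs 2 units, time = 6
  J4 runs 2 units, time = 8
  J5 runs 2 units, time = 10
  J1 runs 2 units, time = 12
  J2 runs 2 units, time = 14
  J3 runs 2 units, time = 16
  J4 runs 2 units, time = 18
  J5 runs 2 units, time = 20
  J1 runs 1 units, time = 21
  J2 runs 2 units, time = 23
  J3 runs 2 units, time = 25
  J4 runs 2 units, time = 27
  J5 runs 2 units, time = 29
  J2 runs 2 units, time = 31
  J3 runs 2 units, time = 33
  J4 runs 2 units, time = 35
  J5 runs 2 units, time = 37
  J3 runs 2 units, time = 39
  J4 runs 2 units, time = 41
  J5 runs 2 units, time = 43
  J3 runs 2 units, time = 45
  J4 runs 2 units, time = 47
  J5 runs 2 units, time = 49
  J3 runs 2 units, time = 51
  J4 runs 1 units, time = 52
  J5 runs 2 units, time = 54
Finish times: [21, 31, 51, 52, 54]
Average turnaround = 209/5 = 41.8

41.8


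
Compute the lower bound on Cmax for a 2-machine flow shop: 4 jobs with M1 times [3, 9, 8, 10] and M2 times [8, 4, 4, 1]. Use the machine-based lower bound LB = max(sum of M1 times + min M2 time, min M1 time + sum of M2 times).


LB1 = sum(M1 times) + min(M2 times) = 30 + 1 = 31
LB2 = min(M1 times) + sum(M2 times) = 3 + 17 = 20
Lower bound = max(LB1, LB2) = max(31, 20) = 31

31


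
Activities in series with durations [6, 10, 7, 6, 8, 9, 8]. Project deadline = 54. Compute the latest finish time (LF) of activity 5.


LF(activity 5) = deadline - sum of successor durations
Successors: activities 6 through 7 with durations [9, 8]
Sum of successor durations = 17
LF = 54 - 17 = 37

37


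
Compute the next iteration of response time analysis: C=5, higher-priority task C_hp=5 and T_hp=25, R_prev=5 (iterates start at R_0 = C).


R_next = C + ceil(R_prev / T_hp) * C_hp
ceil(5 / 25) = ceil(0.2) = 1
Interference = 1 * 5 = 5
R_next = 5 + 5 = 10

10


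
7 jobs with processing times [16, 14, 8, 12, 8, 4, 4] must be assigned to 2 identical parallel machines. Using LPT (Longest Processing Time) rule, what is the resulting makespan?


Sort jobs in decreasing order (LPT): [16, 14, 12, 8, 8, 4, 4]
Assign each job to the least loaded machine:
  Machine 1: jobs [16, 8, 8], load = 32
  Machine 2: jobs [14, 12, 4, 4], load = 34
Makespan = max load = 34

34


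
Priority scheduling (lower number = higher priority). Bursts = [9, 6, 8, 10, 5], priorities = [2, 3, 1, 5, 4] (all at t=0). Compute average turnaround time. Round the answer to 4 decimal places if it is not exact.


Sort by priority (ascending = highest first):
Order: [(1, 8), (2, 9), (3, 6), (4, 5), (5, 10)]
Completion times:
  Priority 1, burst=8, C=8
  Priority 2, burst=9, C=17
  Priority 3, burst=6, C=23
  Priority 4, burst=5, C=28
  Priority 5, burst=10, C=38
Average turnaround = 114/5 = 22.8

22.8


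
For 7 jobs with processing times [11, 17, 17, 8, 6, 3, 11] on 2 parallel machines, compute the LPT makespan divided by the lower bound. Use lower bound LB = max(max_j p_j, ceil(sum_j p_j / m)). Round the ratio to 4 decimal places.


LPT order: [17, 17, 11, 11, 8, 6, 3]
Machine loads after assignment: [36, 37]
LPT makespan = 37
Lower bound = max(max_job, ceil(total/2)) = max(17, 37) = 37
Ratio = 37 / 37 = 1.0

1.0


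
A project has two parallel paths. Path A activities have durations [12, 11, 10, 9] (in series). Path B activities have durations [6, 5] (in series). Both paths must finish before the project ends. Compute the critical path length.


Path A total = 12 + 11 + 10 + 9 = 42
Path B total = 6 + 5 = 11
Critical path = longest path = max(42, 11) = 42

42


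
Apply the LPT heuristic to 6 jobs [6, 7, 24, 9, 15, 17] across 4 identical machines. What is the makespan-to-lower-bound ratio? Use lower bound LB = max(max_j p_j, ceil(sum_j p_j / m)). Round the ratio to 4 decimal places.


LPT order: [24, 17, 15, 9, 7, 6]
Machine loads after assignment: [24, 17, 21, 16]
LPT makespan = 24
Lower bound = max(max_job, ceil(total/4)) = max(24, 20) = 24
Ratio = 24 / 24 = 1.0

1.0


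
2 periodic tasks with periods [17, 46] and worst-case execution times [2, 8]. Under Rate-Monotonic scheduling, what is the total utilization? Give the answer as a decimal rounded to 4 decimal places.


Compute individual utilizations (exact fractions):
  Task 1: C/T = 2/17 (approx. 0.1176)
  Task 2: C/T = 8/46 = 4/23 (approx. 0.1739)
Total utilization U = 2/17 + 4/23 = 114/391
Rounded to 4 decimal places: U = 0.2916
RM (Liu & Layland) bound for 2 tasks = 0.828427; compare with U = 114/391 (approx. 0.291560)
U <= bound, so schedulable by RM sufficient condition.

0.2916


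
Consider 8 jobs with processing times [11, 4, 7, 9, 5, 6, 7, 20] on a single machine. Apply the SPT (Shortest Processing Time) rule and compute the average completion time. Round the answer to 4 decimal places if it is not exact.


Sort jobs by processing time (SPT order): [4, 5, 6, 7, 7, 9, 11, 20]
Compute completion times sequentially:
  Job 1: processing = 4, completes at 4
  Job 2: processing = 5, completes at 9
  Job 3: processing = 6, completes at 15
  Job 4: processing = 7, completes at 22
  Job 5: processing = 7, completes at 29
  Job 6: processing = 9, completes at 38
  Job 7: processing = 11, completes at 49
  Job 8: processing = 20, completes at 69
Sum of completion times = 235
Average completion time = 235/8 = 29.375

29.375


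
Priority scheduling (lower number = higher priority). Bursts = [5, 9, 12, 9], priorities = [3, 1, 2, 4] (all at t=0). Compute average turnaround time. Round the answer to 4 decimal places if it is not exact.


Sort by priority (ascending = highest first):
Order: [(1, 9), (2, 12), (3, 5), (4, 9)]
Completion times:
  Priority 1, burst=9, C=9
  Priority 2, burst=12, C=21
  Priority 3, burst=5, C=26
  Priority 4, burst=9, C=35
Average turnaround = 91/4 = 22.75

22.75


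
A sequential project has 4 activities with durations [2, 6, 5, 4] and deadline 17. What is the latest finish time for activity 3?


LF(activity 3) = deadline - sum of successor durations
Successors: activities 4 through 4 with durations [4]
Sum of successor durations = 4
LF = 17 - 4 = 13

13


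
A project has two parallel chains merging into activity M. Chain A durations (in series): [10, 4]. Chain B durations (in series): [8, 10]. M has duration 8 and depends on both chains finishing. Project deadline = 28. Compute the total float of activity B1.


Forward pass: ES(B1) = sum of predecessors on chain B = 0
EF = ES + duration = 0 + 8 = 8
Backward pass: LF(M) = deadline = 28; LS(M) = 28 - 8 = 20
LF(B1) = LS(M) - sum(successors on chain B) = 20 - 10 = 10
LS = LF - duration = 10 - 8 = 2
Total float = LS - ES = 2 - 0 = 2

2


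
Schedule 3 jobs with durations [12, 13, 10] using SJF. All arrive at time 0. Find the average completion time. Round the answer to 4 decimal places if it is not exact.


SJF order (ascending): [10, 12, 13]
Completion times:
  Job 1: burst=10, C=10
  Job 2: burst=12, C=22
  Job 3: burst=13, C=35
Average completion = 67/3 = 22.3333

22.3333


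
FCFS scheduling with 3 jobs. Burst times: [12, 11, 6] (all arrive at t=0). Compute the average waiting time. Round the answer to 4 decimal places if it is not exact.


FCFS order (as given): [12, 11, 6]
Waiting times:
  Job 1: wait = 0
  Job 2: wait = 12
  Job 3: wait = 23
Sum of waiting times = 35
Average waiting time = 35/3 = 11.6667

11.6667


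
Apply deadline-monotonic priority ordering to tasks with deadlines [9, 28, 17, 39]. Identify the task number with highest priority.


Sort tasks by relative deadline (ascending):
  Task 1: deadline = 9
  Task 3: deadline = 17
  Task 2: deadline = 28
  Task 4: deadline = 39
Priority order (highest first): [1, 3, 2, 4]
Highest priority task = 1

1


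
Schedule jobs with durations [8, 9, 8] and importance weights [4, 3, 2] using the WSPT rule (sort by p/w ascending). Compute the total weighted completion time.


Compute p/w ratios and sort ascending (WSPT): [(8, 4), (9, 3), (8, 2)]
Compute weighted completion times:
  Job (p=8,w=4): C=8, w*C=4*8=32
  Job (p=9,w=3): C=17, w*C=3*17=51
  Job (p=8,w=2): C=25, w*C=2*25=50
Total weighted completion time = 133

133


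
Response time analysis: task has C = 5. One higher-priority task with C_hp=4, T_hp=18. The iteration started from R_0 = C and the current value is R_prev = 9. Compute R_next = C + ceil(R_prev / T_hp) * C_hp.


R_next = C + ceil(R_prev / T_hp) * C_hp
ceil(9 / 18) = ceil(0.5) = 1
Interference = 1 * 4 = 4
R_next = 5 + 4 = 9
R_next = R_prev, so the iteration has converged (response time = 9).

9


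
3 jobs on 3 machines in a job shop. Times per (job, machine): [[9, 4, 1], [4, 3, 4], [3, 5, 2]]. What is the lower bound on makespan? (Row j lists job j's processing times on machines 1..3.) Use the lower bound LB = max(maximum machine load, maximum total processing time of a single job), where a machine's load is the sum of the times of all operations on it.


Machine loads:
  Machine 1: 9 + 4 + 3 = 16
  Machine 2: 4 + 3 + 5 = 12
  Machine 3: 1 + 4 + 2 = 7
Max machine load = 16
Job totals:
  Job 1: 14
  Job 2: 11
  Job 3: 10
Max job total = 14
Lower bound = max(16, 14) = 16

16


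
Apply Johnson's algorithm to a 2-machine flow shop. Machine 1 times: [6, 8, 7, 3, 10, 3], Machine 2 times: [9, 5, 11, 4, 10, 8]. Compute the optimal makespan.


Apply Johnson's rule:
  Group 1 (a <= b): [(4, 3, 4), (6, 3, 8), (1, 6, 9), (3, 7, 11), (5, 10, 10)]
  Group 2 (a > b): [(2, 8, 5)]
Optimal job order: [4, 6, 1, 3, 5, 2]
Schedule:
  Job 4: M1 done at 3, M2 done at 7
  Job 6: M1 done at 6, M2 done at 15
  Job 1: M1 done at 12, M2 done at 24
  Job 3: M1 done at 19, M2 done at 35
  Job 5: M1 done at 29, M2 done at 45
  Job 2: M1 done at 37, M2 done at 50
Makespan = 50

50


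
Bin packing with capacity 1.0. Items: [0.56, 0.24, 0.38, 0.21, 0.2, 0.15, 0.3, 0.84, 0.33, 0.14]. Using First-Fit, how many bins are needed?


Place items sequentially using First-Fit:
  Item 0.56 -> new Bin 1
  Item 0.24 -> Bin 1 (now 0.8)
  Item 0.38 -> new Bin 2
  Item 0.21 -> Bin 2 (now 0.59)
  Item 0.2 -> Bin 1 (now 1.0)
  Item 0.15 -> Bin 2 (now 0.74)
  Item 0.3 -> new Bin 3
  Item 0.84 -> new Bin 4
  Item 0.33 -> Bin 3 (now 0.63)
  Item 0.14 -> Bin 2 (now 0.88)
Total bins used = 4

4


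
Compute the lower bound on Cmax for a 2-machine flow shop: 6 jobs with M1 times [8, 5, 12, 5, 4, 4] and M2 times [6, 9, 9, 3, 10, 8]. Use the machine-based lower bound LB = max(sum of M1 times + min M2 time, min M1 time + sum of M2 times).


LB1 = sum(M1 times) + min(M2 times) = 38 + 3 = 41
LB2 = min(M1 times) + sum(M2 times) = 4 + 45 = 49
Lower bound = max(LB1, LB2) = max(41, 49) = 49

49


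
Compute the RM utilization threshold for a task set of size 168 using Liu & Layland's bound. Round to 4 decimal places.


Compute 2^(1/168) = 1.0041343992
Subtract 1: 1.0041343992 - 1 = 0.0041343992
Multiply by n: 168 * 0.0041343992 = 0.6945790656
Round to 4 dp: 0.6946

0.6946


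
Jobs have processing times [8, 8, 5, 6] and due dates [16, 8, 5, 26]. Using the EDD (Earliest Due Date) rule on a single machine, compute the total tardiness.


Sort by due date (EDD order): [(5, 5), (8, 8), (8, 16), (6, 26)]
Compute completion times and tardiness:
  Job 1: p=5, d=5, C=5, tardiness=max(0,5-5)=0
  Job 2: p=8, d=8, C=13, tardiness=max(0,13-8)=5
  Job 3: p=8, d=16, C=21, tardiness=max(0,21-16)=5
  Job 4: p=6, d=26, C=27, tardiness=max(0,27-26)=1
Total tardiness = 11

11


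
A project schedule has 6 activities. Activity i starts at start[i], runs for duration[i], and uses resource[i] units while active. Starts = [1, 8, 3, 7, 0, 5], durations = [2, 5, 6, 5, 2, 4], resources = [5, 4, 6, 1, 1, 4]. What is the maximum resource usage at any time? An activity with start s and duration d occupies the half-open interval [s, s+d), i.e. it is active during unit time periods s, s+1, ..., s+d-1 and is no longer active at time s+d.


Each activity i is active on [start_i, start_i + duration_i).
Compute total resource usage per time slot:
  t=0: active resources = [1], total = 1
  t=1: active resources = [5, 1], total = 6
  t=2: active resources = [5], total = 5
  t=3: active resources = [6], total = 6
  t=4: active resources = [6], total = 6
  t=5: active resources = [6, 4], total = 10
  t=6: active resources = [6, 4], total = 10
  t=7: active resources = [6, 1, 4], total = 11
  t=8: active resources = [4, 6, 1, 4], total = 15
  t=9: active resources = [4, 1], total = 5
  t=10: active resources = [4, 1], total = 5
  t=11: active resources = [4, 1], total = 5
  t=12: active resources = [4], total = 4
Peak resource demand = 15

15


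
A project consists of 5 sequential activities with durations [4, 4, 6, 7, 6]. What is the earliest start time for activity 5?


Activity 5 starts after activities 1 through 4 complete.
Predecessor durations: [4, 4, 6, 7]
ES = 4 + 4 + 6 + 7 = 21

21


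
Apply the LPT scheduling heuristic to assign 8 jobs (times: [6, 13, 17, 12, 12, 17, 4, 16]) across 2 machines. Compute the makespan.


Sort jobs in decreasing order (LPT): [17, 17, 16, 13, 12, 12, 6, 4]
Assign each job to the least loaded machine:
  Machine 1: jobs [17, 16, 12, 4], load = 49
  Machine 2: jobs [17, 13, 12, 6], load = 48
Makespan = max load = 49

49


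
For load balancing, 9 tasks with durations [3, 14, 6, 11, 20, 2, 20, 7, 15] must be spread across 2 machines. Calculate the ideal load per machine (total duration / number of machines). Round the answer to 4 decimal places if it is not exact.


Total processing time = 3 + 14 + 6 + 11 + 20 + 2 + 20 + 7 + 15 = 98
Number of machines = 2
Ideal balanced load = 98 / 2 = 49.0

49.0


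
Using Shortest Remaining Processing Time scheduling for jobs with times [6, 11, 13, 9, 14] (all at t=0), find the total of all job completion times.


Since all jobs arrive at t=0, SRPT equals SPT ordering.
SPT order: [6, 9, 11, 13, 14]
Completion times:
  Job 1: p=6, C=6
  Job 2: p=9, C=15
  Job 3: p=11, C=26
  Job 4: p=13, C=39
  Job 5: p=14, C=53
Total completion time = 6 + 15 + 26 + 39 + 53 = 139

139


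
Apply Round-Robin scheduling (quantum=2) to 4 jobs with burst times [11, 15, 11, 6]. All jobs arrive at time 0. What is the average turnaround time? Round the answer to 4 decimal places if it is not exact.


Time quantum = 2
Execution trace:
  J1 runs 2 units, time = 2
  J2 runs 2 units, time = 4
  J3 runs 2 units, time = 6
  J4 runs 2 units, time = 8
  J1 runs 2 units, time = 10
  J2 runs 2 units, time = 12
  J3 runs 2 units, time = 14
  J4 runs 2 units, time = 16
  J1 runs 2 units, time = 18
  J2 runs 2 units, time = 20
  J3 runs 2 units, time = 22
  J4 runs 2 units, time = 24
  J1 runs 2 units, time = 26
  J2 runs 2 units, time = 28
  J3 runs 2 units, time = 30
  J1 runs 2 units, time = 32
  J2 runs 2 units, time = 34
  J3 runs 2 units, time = 36
  J1 runs 1 units, time = 37
  J2 runs 2 units, time = 39
  J3 runs 1 units, time = 40
  J2 runs 2 units, time = 42
  J2 runs 1 units, time = 43
Finish times: [37, 43, 40, 24]
Average turnaround = 144/4 = 36.0

36.0


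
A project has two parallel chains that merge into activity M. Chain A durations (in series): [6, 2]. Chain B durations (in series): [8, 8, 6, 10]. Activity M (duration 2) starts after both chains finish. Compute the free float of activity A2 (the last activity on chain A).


ES(A2) = sum of predecessors on chain A = 6
EF(A2) = ES + duration = 6 + 2 = 8
Successor of A2 is M. ES(M) = max(sum(A), sum(B)) = max(8, 32) = 32
Free float = ES(successor) - EF(current) = 32 - 8 = 24

24


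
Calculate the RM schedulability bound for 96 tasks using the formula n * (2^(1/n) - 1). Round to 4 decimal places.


Compute 2^(1/96) = 1.0072464122
Subtract 1: 1.0072464122 - 1 = 0.0072464122
Multiply by n: 96 * 0.0072464122 = 0.6956555712
Round to 4 dp: 0.6957

0.6957


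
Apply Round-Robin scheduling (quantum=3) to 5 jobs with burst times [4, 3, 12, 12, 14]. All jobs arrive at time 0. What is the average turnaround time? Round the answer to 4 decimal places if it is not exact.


Time quantum = 3
Execution trace:
  J1 runs 3 units, time = 3
  J2 runs 3 units, time = 6
  J3 runs 3 units, time = 9
  J4 runs 3 units, time = 12
  J5 runs 3 units, time = 15
  J1 runs 1 units, time = 16
  J3 runs 3 units, time = 19
  J4 runs 3 units, time = 22
  J5 runs 3 units, time = 25
  J3 runs 3 units, time = 28
  J4 runs 3 units, time = 31
  J5 runs 3 units, time = 34
  J3 runs 3 units, time = 37
  J4 runs 3 units, time = 40
  J5 runs 3 units, time = 43
  J5 runs 2 units, time = 45
Finish times: [16, 6, 37, 40, 45]
Average turnaround = 144/5 = 28.8

28.8


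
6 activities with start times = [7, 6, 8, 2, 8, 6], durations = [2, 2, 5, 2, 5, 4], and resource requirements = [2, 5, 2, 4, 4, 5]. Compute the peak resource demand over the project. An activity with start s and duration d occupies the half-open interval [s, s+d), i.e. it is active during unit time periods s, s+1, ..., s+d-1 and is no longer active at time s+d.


Each activity i is active on [start_i, start_i + duration_i).
Compute total resource usage per time slot:
  t=0: active resources = [], total = 0
  t=1: active resources = [], total = 0
  t=2: active resources = [4], total = 4
  t=3: active resources = [4], total = 4
  t=4: active resources = [], total = 0
  t=5: active resources = [], total = 0
  t=6: active resources = [5, 5], total = 10
  t=7: active resources = [2, 5, 5], total = 12
  t=8: active resources = [2, 2, 4, 5], total = 13
  t=9: active resources = [2, 4, 5], total = 11
  t=10: active resources = [2, 4], total = 6
  t=11: active resources = [2, 4], total = 6
  t=12: active resources = [2, 4], total = 6
Peak resource demand = 13

13


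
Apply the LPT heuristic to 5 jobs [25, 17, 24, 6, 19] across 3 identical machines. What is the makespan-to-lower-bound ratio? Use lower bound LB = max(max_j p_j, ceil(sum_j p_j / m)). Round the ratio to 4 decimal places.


LPT order: [25, 24, 19, 17, 6]
Machine loads after assignment: [25, 30, 36]
LPT makespan = 36
Lower bound = max(max_job, ceil(total/3)) = max(25, 31) = 31
Ratio = 36 / 31 = 1.1613

1.1613


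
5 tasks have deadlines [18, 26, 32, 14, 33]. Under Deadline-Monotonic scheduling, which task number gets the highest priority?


Sort tasks by relative deadline (ascending):
  Task 4: deadline = 14
  Task 1: deadline = 18
  Task 2: deadline = 26
  Task 3: deadline = 32
  Task 5: deadline = 33
Priority order (highest first): [4, 1, 2, 3, 5]
Highest priority task = 4

4


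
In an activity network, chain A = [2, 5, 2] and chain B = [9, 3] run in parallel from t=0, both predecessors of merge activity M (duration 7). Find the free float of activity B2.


ES(B2) = sum of predecessors on chain B = 9
EF(B2) = ES + duration = 9 + 3 = 12
Successor of B2 is M. ES(M) = max(sum(A), sum(B)) = max(9, 12) = 12
Free float = ES(successor) - EF(current) = 12 - 12 = 0

0


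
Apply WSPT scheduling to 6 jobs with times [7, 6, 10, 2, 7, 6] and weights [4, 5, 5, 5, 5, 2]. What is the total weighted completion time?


Compute p/w ratios and sort ascending (WSPT): [(2, 5), (6, 5), (7, 5), (7, 4), (10, 5), (6, 2)]
Compute weighted completion times:
  Job (p=2,w=5): C=2, w*C=5*2=10
  Job (p=6,w=5): C=8, w*C=5*8=40
  Job (p=7,w=5): C=15, w*C=5*15=75
  Job (p=7,w=4): C=22, w*C=4*22=88
  Job (p=10,w=5): C=32, w*C=5*32=160
  Job (p=6,w=2): C=38, w*C=2*38=76
Total weighted completion time = 449

449


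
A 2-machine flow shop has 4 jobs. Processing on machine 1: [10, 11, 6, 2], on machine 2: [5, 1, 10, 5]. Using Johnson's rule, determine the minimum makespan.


Apply Johnson's rule:
  Group 1 (a <= b): [(4, 2, 5), (3, 6, 10)]
  Group 2 (a > b): [(1, 10, 5), (2, 11, 1)]
Optimal job order: [4, 3, 1, 2]
Schedule:
  Job 4: M1 done at 2, M2 done at 7
  Job 3: M1 done at 8, M2 done at 18
  Job 1: M1 done at 18, M2 done at 23
  Job 2: M1 done at 29, M2 done at 30
Makespan = 30

30


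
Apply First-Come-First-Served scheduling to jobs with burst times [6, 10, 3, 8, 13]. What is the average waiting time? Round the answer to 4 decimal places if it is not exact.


FCFS order (as given): [6, 10, 3, 8, 13]
Waiting times:
  Job 1: wait = 0
  Job 2: wait = 6
  Job 3: wait = 16
  Job 4: wait = 19
  Job 5: wait = 27
Sum of waiting times = 68
Average waiting time = 68/5 = 13.6

13.6


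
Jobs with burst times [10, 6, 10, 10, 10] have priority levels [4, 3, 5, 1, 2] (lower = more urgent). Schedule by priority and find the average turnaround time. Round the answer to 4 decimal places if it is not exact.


Sort by priority (ascending = highest first):
Order: [(1, 10), (2, 10), (3, 6), (4, 10), (5, 10)]
Completion times:
  Priority 1, burst=10, C=10
  Priority 2, burst=10, C=20
  Priority 3, burst=6, C=26
  Priority 4, burst=10, C=36
  Priority 5, burst=10, C=46
Average turnaround = 138/5 = 27.6

27.6


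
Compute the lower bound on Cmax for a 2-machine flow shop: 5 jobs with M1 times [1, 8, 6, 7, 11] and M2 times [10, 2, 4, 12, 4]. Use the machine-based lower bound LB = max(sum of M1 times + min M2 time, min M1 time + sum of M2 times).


LB1 = sum(M1 times) + min(M2 times) = 33 + 2 = 35
LB2 = min(M1 times) + sum(M2 times) = 1 + 32 = 33
Lower bound = max(LB1, LB2) = max(35, 33) = 35

35


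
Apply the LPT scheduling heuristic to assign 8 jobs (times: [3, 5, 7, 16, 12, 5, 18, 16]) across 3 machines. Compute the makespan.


Sort jobs in decreasing order (LPT): [18, 16, 16, 12, 7, 5, 5, 3]
Assign each job to the least loaded machine:
  Machine 1: jobs [18, 5, 5], load = 28
  Machine 2: jobs [16, 12], load = 28
  Machine 3: jobs [16, 7, 3], load = 26
Makespan = max load = 28

28


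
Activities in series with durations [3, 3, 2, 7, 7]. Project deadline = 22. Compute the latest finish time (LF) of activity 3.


LF(activity 3) = deadline - sum of successor durations
Successors: activities 4 through 5 with durations [7, 7]
Sum of successor durations = 14
LF = 22 - 14 = 8

8


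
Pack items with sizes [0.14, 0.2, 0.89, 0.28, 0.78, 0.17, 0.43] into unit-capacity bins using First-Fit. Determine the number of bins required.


Place items sequentially using First-Fit:
  Item 0.14 -> new Bin 1
  Item 0.2 -> Bin 1 (now 0.34)
  Item 0.89 -> new Bin 2
  Item 0.28 -> Bin 1 (now 0.62)
  Item 0.78 -> new Bin 3
  Item 0.17 -> Bin 1 (now 0.79)
  Item 0.43 -> new Bin 4
Total bins used = 4

4


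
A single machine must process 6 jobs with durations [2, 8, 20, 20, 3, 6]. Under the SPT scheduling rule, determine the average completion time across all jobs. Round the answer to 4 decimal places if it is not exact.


Sort jobs by processing time (SPT order): [2, 3, 6, 8, 20, 20]
Compute completion times sequentially:
  Job 1: processing = 2, completes at 2
  Job 2: processing = 3, completes at 5
  Job 3: processing = 6, completes at 11
  Job 4: processing = 8, completes at 19
  Job 5: processing = 20, completes at 39
  Job 6: processing = 20, completes at 59
Sum of completion times = 135
Average completion time = 135/6 = 22.5

22.5


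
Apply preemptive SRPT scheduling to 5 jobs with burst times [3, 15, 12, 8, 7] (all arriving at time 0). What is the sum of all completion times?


Since all jobs arrive at t=0, SRPT equals SPT ordering.
SPT order: [3, 7, 8, 12, 15]
Completion times:
  Job 1: p=3, C=3
  Job 2: p=7, C=10
  Job 3: p=8, C=18
  Job 4: p=12, C=30
  Job 5: p=15, C=45
Total completion time = 3 + 10 + 18 + 30 + 45 = 106

106


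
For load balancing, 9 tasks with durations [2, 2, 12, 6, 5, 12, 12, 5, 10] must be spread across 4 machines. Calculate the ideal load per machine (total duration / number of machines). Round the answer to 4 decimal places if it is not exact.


Total processing time = 2 + 2 + 12 + 6 + 5 + 12 + 12 + 5 + 10 = 66
Number of machines = 4
Ideal balanced load = 66 / 4 = 16.5

16.5


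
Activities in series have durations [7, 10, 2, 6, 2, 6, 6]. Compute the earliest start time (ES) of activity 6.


Activity 6 starts after activities 1 through 5 complete.
Predecessor durations: [7, 10, 2, 6, 2]
ES = 7 + 10 + 2 + 6 + 2 = 27

27


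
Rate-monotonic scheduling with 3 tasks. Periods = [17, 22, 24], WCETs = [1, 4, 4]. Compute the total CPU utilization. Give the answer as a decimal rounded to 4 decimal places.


Compute individual utilizations (exact fractions):
  Task 1: C/T = 1/17 (approx. 0.0588)
  Task 2: C/T = 4/22 = 2/11 (approx. 0.1818)
  Task 3: C/T = 4/24 = 1/6 (approx. 0.1667)
Total utilization U = 1/17 + 2/11 + 1/6 = 457/1122
Rounded to 4 decimal places: U = 0.4073
RM (Liu & Layland) bound for 3 tasks = 0.779763; compare with U = 457/1122 (approx. 0.407308)
U <= bound, so schedulable by RM sufficient condition.

0.4073


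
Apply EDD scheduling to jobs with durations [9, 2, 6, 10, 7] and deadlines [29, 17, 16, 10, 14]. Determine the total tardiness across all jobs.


Sort by due date (EDD order): [(10, 10), (7, 14), (6, 16), (2, 17), (9, 29)]
Compute completion times and tardiness:
  Job 1: p=10, d=10, C=10, tardiness=max(0,10-10)=0
  Job 2: p=7, d=14, C=17, tardiness=max(0,17-14)=3
  Job 3: p=6, d=16, C=23, tardiness=max(0,23-16)=7
  Job 4: p=2, d=17, C=25, tardiness=max(0,25-17)=8
  Job 5: p=9, d=29, C=34, tardiness=max(0,34-29)=5
Total tardiness = 23

23


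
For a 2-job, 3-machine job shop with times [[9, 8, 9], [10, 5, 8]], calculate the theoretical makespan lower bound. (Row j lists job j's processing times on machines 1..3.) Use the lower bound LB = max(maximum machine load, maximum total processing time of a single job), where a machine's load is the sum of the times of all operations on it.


Machine loads:
  Machine 1: 9 + 10 = 19
  Machine 2: 8 + 5 = 13
  Machine 3: 9 + 8 = 17
Max machine load = 19
Job totals:
  Job 1: 26
  Job 2: 23
Max job total = 26
Lower bound = max(19, 26) = 26

26


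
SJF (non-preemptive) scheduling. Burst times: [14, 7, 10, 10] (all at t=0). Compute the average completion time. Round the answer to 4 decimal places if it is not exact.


SJF order (ascending): [7, 10, 10, 14]
Completion times:
  Job 1: burst=7, C=7
  Job 2: burst=10, C=17
  Job 3: burst=10, C=27
  Job 4: burst=14, C=41
Average completion = 92/4 = 23.0

23.0


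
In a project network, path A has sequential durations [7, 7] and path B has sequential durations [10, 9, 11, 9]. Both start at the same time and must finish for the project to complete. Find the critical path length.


Path A total = 7 + 7 = 14
Path B total = 10 + 9 + 11 + 9 = 39
Critical path = longest path = max(14, 39) = 39

39


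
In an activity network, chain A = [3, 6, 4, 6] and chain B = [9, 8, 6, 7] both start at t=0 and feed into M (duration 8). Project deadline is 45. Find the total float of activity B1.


Forward pass: ES(B1) = sum of predecessors on chain B = 0
EF = ES + duration = 0 + 9 = 9
Backward pass: LF(M) = deadline = 45; LS(M) = 45 - 8 = 37
LF(B1) = LS(M) - sum(successors on chain B) = 37 - 21 = 16
LS = LF - duration = 16 - 9 = 7
Total float = LS - ES = 7 - 0 = 7

7


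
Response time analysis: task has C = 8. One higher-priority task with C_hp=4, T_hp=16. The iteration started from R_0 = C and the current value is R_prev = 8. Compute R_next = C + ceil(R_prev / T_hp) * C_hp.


R_next = C + ceil(R_prev / T_hp) * C_hp
ceil(8 / 16) = ceil(0.5) = 1
Interference = 1 * 4 = 4
R_next = 8 + 4 = 12

12


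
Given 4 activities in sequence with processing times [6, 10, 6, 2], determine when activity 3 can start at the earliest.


Activity 3 starts after activities 1 through 2 complete.
Predecessor durations: [6, 10]
ES = 6 + 10 = 16

16


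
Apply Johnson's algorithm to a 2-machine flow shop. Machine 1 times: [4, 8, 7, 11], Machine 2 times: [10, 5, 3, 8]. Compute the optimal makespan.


Apply Johnson's rule:
  Group 1 (a <= b): [(1, 4, 10)]
  Group 2 (a > b): [(4, 11, 8), (2, 8, 5), (3, 7, 3)]
Optimal job order: [1, 4, 2, 3]
Schedule:
  Job 1: M1 done at 4, M2 done at 14
  Job 4: M1 done at 15, M2 done at 23
  Job 2: M1 done at 23, M2 done at 28
  Job 3: M1 done at 30, M2 done at 33
Makespan = 33

33


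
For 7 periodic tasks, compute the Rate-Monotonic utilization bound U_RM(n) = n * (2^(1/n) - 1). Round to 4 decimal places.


Compute 2^(1/7) = 1.1040895137
Subtract 1: 1.1040895137 - 1 = 0.1040895137
Multiply by n: 7 * 0.1040895137 = 0.7286265959
Round to 4 dp: 0.7286

0.7286
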